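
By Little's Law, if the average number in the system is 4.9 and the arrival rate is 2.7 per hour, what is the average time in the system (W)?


W = L / lambda = 4.9 / 2.7 = 1.8148 hours

1.8148 hours


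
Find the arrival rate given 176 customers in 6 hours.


lambda = total arrivals / time = 176 / 6 = 29.33 per hour

29.33 per hour


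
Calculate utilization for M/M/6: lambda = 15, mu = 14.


rho = lambda/(c*mu) = 15/(6*14) = 0.1786

0.1786


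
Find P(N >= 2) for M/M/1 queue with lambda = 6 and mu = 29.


P(N >= 2) = rho^2 = (6/29)^2 = 0.0428

0.0428


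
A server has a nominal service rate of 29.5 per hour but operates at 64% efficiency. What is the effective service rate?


Effective rate = mu * efficiency = 29.5 * 0.64 = 18.88 per hour

18.88 per hour


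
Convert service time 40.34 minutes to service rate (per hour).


mu = 60 / avg_service_time = 60 / 40.34 = 1.49 per hour

1.49 per hour


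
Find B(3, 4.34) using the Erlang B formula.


B(N,A) = (A^N/N!) / sum(A^k/k!, k=0..N) with N=3, A=4.34 = 0.48

0.48


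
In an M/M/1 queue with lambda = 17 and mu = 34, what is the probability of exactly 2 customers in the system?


rho = 17/34; P(n) = (1-rho)*rho^n = (1-17/34)*(17/34)^2 = 0.125

0.125


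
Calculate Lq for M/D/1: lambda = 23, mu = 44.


M/D/1: Lq = rho^2 / (2*(1-rho)) where rho = 23/44; Lq = 0.29

0.29


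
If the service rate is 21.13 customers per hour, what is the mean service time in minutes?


Mean service time = 60/mu = 60/21.13 = 2.84 minutes

2.84 minutes


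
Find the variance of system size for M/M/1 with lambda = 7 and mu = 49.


rho = 7/49; Var(N) = rho/(1-rho)^2 = 0.19

0.19


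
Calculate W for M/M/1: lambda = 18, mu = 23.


W = 1/(mu - lambda) = 1/(23 - 18) = 0.2 hours

0.2 hours


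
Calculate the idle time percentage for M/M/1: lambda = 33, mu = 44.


Idle fraction = (1 - rho) * 100 = (1 - 33/44) * 100 = 25.0%

25.0%


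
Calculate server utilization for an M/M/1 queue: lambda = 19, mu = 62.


rho = lambda/mu = 19/62 = 0.3065

0.3065


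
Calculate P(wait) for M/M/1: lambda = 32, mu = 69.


P(wait) = rho = lambda/mu = 32/69 = 0.4638

0.4638


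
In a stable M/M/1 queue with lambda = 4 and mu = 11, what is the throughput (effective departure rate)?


For a stable queue (lambda < mu), throughput = lambda = 4 per hour

4 per hour


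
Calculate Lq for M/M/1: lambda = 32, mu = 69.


rho = 32/69; Lq = rho^2/(1-rho) = 0.4

0.4


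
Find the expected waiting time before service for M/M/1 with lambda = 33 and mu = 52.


rho = 33/52; Wq = rho/(mu - lambda) = 0.0334 hours

0.0334 hours


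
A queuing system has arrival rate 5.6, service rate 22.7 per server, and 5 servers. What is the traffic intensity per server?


rho = lambda / (c * mu) = 5.6 / (5 * 22.7) = 0.0493

0.0493


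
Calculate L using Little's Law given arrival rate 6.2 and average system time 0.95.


L = lambda * W = 6.2 * 0.95 = 5.89

5.89


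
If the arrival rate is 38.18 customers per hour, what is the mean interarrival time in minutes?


Mean interarrival time = 60/lambda = 60/38.18 = 1.57 minutes

1.57 minutes


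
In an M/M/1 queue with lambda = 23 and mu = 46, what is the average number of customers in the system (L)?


rho = 23/46; L = rho/(1-rho) = 1.0

1.0


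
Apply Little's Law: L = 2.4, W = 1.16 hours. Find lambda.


lambda = L / W = 2.4 / 1.16 = 2.07 per hour

2.07 per hour


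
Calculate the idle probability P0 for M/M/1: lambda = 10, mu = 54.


P0 = 1 - rho = 1 - 10/54 = 0.8148

0.8148


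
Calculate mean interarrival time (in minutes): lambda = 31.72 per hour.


Mean interarrival time = 60/lambda = 60/31.72 = 1.89 minutes

1.89 minutes


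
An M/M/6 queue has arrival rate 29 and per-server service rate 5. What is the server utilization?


rho = lambda/(c*mu) = 29/(6*5) = 0.9667

0.9667


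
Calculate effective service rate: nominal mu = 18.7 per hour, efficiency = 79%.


Effective rate = mu * efficiency = 18.7 * 0.79 = 14.77 per hour

14.77 per hour


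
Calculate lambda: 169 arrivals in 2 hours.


lambda = total arrivals / time = 169 / 2 = 84.5 per hour

84.5 per hour


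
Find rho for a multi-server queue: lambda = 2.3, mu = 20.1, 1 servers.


rho = lambda / (c * mu) = 2.3 / (1 * 20.1) = 0.1144

0.1144


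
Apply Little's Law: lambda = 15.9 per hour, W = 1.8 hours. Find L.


L = lambda * W = 15.9 * 1.8 = 28.62

28.62


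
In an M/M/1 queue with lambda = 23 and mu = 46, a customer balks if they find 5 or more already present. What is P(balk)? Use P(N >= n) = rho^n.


P(N >= 5) = rho^5 = (23/46)^5 = 0.0313

0.0313


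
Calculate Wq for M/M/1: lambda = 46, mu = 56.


rho = 46/56; Wq = rho/(mu - lambda) = 0.0821 hours

0.0821 hours


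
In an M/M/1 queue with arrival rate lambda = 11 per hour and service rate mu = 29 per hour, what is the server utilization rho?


rho = lambda/mu = 11/29 = 0.3793

0.3793


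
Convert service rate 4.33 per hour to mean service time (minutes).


Mean service time = 60/mu = 60/4.33 = 13.86 minutes

13.86 minutes


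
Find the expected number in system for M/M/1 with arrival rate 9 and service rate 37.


rho = 9/37; L = rho/(1-rho) = 0.32

0.32


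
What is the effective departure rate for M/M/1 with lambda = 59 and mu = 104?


For a stable queue (lambda < mu), throughput = lambda = 59 per hour

59 per hour


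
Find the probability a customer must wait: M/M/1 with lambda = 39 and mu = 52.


P(wait) = rho = lambda/mu = 39/52 = 0.75

0.75


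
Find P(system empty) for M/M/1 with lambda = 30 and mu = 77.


P0 = 1 - rho = 1 - 30/77 = 0.6104

0.6104


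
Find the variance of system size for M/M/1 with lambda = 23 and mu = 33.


rho = 23/33; Var(N) = rho/(1-rho)^2 = 7.59

7.59


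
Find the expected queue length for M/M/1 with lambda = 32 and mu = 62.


rho = 32/62; Lq = rho^2/(1-rho) = 0.55

0.55


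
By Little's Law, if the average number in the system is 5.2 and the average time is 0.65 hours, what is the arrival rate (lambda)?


lambda = L / W = 5.2 / 0.65 = 8.0 per hour

8.0 per hour


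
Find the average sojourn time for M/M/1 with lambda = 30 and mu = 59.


W = 1/(mu - lambda) = 1/(59 - 30) = 0.0345 hours

0.0345 hours


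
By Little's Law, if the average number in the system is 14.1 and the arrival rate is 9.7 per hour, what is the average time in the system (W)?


W = L / lambda = 14.1 / 9.7 = 1.4536 hours

1.4536 hours


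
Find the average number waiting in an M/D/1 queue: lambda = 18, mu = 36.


M/D/1: Lq = rho^2 / (2*(1-rho)) where rho = 18/36; Lq = 0.25

0.25


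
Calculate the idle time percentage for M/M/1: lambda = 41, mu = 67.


Idle fraction = (1 - rho) * 100 = (1 - 41/67) * 100 = 38.8%

38.8%


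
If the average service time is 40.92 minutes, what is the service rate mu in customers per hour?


mu = 60 / avg_service_time = 60 / 40.92 = 1.47 per hour

1.47 per hour


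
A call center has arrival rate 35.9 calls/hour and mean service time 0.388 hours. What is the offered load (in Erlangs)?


Offered load a = lambda * E[S] = 35.9 * 0.388 = 13.93 Erlangs

13.93 Erlangs


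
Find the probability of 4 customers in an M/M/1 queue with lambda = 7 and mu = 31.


rho = 7/31; P(n) = (1-rho)*rho^n = (1-7/31)*(7/31)^4 = 0.002

0.002


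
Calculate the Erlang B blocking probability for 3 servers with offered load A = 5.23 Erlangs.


B(N,A) = (A^N/N!) / sum(A^k/k!, k=0..N) with N=3, A=5.23 = 0.545

0.545


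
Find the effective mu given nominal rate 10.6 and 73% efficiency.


Effective rate = mu * efficiency = 10.6 * 0.73 = 7.74 per hour

7.74 per hour


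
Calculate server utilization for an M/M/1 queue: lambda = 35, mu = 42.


rho = lambda/mu = 35/42 = 0.8333

0.8333


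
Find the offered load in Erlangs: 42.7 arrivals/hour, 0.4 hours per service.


Offered load a = lambda * E[S] = 42.7 * 0.4 = 17.08 Erlangs

17.08 Erlangs


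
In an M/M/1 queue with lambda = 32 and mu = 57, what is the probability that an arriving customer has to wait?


P(wait) = rho = lambda/mu = 32/57 = 0.5614

0.5614


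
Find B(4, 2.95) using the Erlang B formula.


B(N,A) = (A^N/N!) / sum(A^k/k!, k=0..N) with N=4, A=2.95 = 0.2005

0.2005


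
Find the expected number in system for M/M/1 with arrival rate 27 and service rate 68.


rho = 27/68; L = rho/(1-rho) = 0.66

0.66


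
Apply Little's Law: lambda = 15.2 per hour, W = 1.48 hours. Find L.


L = lambda * W = 15.2 * 1.48 = 22.5

22.5


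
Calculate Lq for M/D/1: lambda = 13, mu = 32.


M/D/1: Lq = rho^2 / (2*(1-rho)) where rho = 13/32; Lq = 0.14

0.14


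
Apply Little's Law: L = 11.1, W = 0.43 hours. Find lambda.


lambda = L / W = 11.1 / 0.43 = 25.81 per hour

25.81 per hour


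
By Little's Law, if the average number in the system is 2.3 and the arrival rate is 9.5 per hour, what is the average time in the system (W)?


W = L / lambda = 2.3 / 9.5 = 0.2421 hours

0.2421 hours


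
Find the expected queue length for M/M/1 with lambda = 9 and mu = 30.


rho = 9/30; Lq = rho^2/(1-rho) = 0.13

0.13


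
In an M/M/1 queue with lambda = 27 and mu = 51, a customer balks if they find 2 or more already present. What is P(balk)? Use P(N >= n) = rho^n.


P(N >= 2) = rho^2 = (27/51)^2 = 0.2803

0.2803


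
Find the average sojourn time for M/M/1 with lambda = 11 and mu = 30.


W = 1/(mu - lambda) = 1/(30 - 11) = 0.0526 hours

0.0526 hours


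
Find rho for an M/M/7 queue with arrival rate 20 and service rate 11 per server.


rho = lambda/(c*mu) = 20/(7*11) = 0.2597

0.2597


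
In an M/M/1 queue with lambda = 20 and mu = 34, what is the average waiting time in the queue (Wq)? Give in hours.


rho = 20/34; Wq = rho/(mu - lambda) = 0.042 hours

0.042 hours


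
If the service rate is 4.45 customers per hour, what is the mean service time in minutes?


Mean service time = 60/mu = 60/4.45 = 13.48 minutes

13.48 minutes


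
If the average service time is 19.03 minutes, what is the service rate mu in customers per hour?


mu = 60 / avg_service_time = 60 / 19.03 = 3.15 per hour

3.15 per hour


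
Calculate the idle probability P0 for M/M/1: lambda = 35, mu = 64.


P0 = 1 - rho = 1 - 35/64 = 0.4531

0.4531


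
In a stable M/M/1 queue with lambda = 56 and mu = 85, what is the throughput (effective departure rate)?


For a stable queue (lambda < mu), throughput = lambda = 56 per hour

56 per hour


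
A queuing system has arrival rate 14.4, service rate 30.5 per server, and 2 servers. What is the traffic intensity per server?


rho = lambda / (c * mu) = 14.4 / (2 * 30.5) = 0.2361

0.2361


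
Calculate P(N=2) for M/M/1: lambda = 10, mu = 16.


rho = 10/16; P(n) = (1-rho)*rho^n = (1-10/16)*(10/16)^2 = 0.1465

0.1465


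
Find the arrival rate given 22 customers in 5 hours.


lambda = total arrivals / time = 22 / 5 = 4.4 per hour

4.4 per hour


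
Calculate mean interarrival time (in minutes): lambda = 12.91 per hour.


Mean interarrival time = 60/lambda = 60/12.91 = 4.65 minutes

4.65 minutes


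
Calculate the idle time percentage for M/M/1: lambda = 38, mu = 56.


Idle fraction = (1 - rho) * 100 = (1 - 38/56) * 100 = 32.1%

32.1%


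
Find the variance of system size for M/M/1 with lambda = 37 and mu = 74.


rho = 37/74; Var(N) = rho/(1-rho)^2 = 2.0

2.0


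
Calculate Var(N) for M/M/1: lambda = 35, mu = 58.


rho = 35/58; Var(N) = rho/(1-rho)^2 = 3.84

3.84


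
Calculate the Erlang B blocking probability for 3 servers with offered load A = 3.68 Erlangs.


B(N,A) = (A^N/N!) / sum(A^k/k!, k=0..N) with N=3, A=3.68 = 0.4204

0.4204


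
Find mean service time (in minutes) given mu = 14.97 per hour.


Mean service time = 60/mu = 60/14.97 = 4.01 minutes

4.01 minutes


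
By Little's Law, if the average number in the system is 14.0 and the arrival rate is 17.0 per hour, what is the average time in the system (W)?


W = L / lambda = 14.0 / 17.0 = 0.8235 hours

0.8235 hours


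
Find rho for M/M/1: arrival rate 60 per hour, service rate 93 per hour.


rho = lambda/mu = 60/93 = 0.6452

0.6452


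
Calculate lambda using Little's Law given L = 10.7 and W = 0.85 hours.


lambda = L / W = 10.7 / 0.85 = 12.59 per hour

12.59 per hour


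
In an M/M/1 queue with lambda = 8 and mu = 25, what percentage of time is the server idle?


Idle fraction = (1 - rho) * 100 = (1 - 8/25) * 100 = 68.0%

68.0%


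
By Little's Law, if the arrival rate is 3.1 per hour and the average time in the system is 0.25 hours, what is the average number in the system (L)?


L = lambda * W = 3.1 * 0.25 = 0.78

0.78


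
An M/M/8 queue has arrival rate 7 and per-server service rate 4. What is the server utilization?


rho = lambda/(c*mu) = 7/(8*4) = 0.2188

0.2188


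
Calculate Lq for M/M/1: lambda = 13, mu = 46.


rho = 13/46; Lq = rho^2/(1-rho) = 0.11

0.11


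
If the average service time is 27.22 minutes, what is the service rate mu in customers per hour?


mu = 60 / avg_service_time = 60 / 27.22 = 2.2 per hour

2.2 per hour


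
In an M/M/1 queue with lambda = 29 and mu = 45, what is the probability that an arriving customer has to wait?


P(wait) = rho = lambda/mu = 29/45 = 0.6444

0.6444


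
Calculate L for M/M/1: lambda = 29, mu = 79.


rho = 29/79; L = rho/(1-rho) = 0.58

0.58


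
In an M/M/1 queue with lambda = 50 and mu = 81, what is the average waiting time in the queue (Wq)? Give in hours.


rho = 50/81; Wq = rho/(mu - lambda) = 0.0199 hours

0.0199 hours


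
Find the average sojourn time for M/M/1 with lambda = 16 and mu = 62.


W = 1/(mu - lambda) = 1/(62 - 16) = 0.0217 hours

0.0217 hours


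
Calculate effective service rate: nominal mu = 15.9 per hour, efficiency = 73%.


Effective rate = mu * efficiency = 15.9 * 0.73 = 11.61 per hour

11.61 per hour


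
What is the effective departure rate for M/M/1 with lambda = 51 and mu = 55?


For a stable queue (lambda < mu), throughput = lambda = 51 per hour

51 per hour


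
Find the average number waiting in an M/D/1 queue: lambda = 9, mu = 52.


M/D/1: Lq = rho^2 / (2*(1-rho)) where rho = 9/52; Lq = 0.02

0.02


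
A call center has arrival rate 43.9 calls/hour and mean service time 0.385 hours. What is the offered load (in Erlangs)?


Offered load a = lambda * E[S] = 43.9 * 0.385 = 16.9 Erlangs

16.9 Erlangs


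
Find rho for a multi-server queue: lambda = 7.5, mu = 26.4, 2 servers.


rho = lambda / (c * mu) = 7.5 / (2 * 26.4) = 0.142

0.142


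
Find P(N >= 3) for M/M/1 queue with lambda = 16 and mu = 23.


P(N >= 3) = rho^3 = (16/23)^3 = 0.3366

0.3366


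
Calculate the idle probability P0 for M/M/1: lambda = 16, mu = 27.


P0 = 1 - rho = 1 - 16/27 = 0.4074

0.4074


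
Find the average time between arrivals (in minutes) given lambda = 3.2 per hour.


Mean interarrival time = 60/lambda = 60/3.2 = 18.75 minutes

18.75 minutes


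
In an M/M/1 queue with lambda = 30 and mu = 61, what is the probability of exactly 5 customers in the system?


rho = 30/61; P(n) = (1-rho)*rho^n = (1-30/61)*(30/61)^5 = 0.0146

0.0146


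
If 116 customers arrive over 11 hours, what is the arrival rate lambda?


lambda = total arrivals / time = 116 / 11 = 10.55 per hour

10.55 per hour


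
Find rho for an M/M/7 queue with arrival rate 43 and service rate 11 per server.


rho = lambda/(c*mu) = 43/(7*11) = 0.5584

0.5584


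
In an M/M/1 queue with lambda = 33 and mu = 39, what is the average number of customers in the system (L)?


rho = 33/39; L = rho/(1-rho) = 5.5

5.5


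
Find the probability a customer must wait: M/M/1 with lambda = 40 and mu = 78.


P(wait) = rho = lambda/mu = 40/78 = 0.5128

0.5128


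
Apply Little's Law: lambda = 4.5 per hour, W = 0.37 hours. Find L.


L = lambda * W = 4.5 * 0.37 = 1.67

1.67


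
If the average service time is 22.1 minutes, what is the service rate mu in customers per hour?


mu = 60 / avg_service_time = 60 / 22.1 = 2.71 per hour

2.71 per hour


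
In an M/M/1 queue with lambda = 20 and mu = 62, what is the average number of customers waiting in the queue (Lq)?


rho = 20/62; Lq = rho^2/(1-rho) = 0.15

0.15


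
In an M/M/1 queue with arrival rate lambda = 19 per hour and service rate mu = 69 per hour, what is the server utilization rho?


rho = lambda/mu = 19/69 = 0.2754

0.2754


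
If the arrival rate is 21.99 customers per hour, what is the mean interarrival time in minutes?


Mean interarrival time = 60/lambda = 60/21.99 = 2.73 minutes

2.73 minutes


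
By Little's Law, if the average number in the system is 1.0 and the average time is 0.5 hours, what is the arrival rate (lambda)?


lambda = L / W = 1.0 / 0.5 = 2.0 per hour

2.0 per hour


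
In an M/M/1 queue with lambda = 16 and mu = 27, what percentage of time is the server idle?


Idle fraction = (1 - rho) * 100 = (1 - 16/27) * 100 = 40.7%

40.7%


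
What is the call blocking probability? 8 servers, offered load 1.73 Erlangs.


B(N,A) = (A^N/N!) / sum(A^k/k!, k=0..N) with N=8, A=1.73 = 0.0004

0.0004


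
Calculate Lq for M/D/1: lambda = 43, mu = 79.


M/D/1: Lq = rho^2 / (2*(1-rho)) where rho = 43/79; Lq = 0.33

0.33


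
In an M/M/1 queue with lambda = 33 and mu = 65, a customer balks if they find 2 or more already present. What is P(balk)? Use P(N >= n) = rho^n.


P(N >= 2) = rho^2 = (33/65)^2 = 0.2578

0.2578


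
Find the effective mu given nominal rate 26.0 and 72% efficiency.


Effective rate = mu * efficiency = 26.0 * 0.72 = 18.72 per hour

18.72 per hour


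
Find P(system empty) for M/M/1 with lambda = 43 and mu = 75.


P0 = 1 - rho = 1 - 43/75 = 0.4267

0.4267


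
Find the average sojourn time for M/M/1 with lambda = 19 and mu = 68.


W = 1/(mu - lambda) = 1/(68 - 19) = 0.0204 hours

0.0204 hours


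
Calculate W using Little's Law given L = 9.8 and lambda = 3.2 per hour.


W = L / lambda = 9.8 / 3.2 = 3.0625 hours

3.0625 hours


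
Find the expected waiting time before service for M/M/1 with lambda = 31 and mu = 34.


rho = 31/34; Wq = rho/(mu - lambda) = 0.3039 hours

0.3039 hours


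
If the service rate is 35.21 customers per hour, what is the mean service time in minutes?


Mean service time = 60/mu = 60/35.21 = 1.7 minutes

1.7 minutes


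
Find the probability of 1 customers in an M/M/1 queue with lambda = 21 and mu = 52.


rho = 21/52; P(n) = (1-rho)*rho^n = (1-21/52)*(21/52)^1 = 0.2408

0.2408


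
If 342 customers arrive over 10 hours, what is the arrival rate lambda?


lambda = total arrivals / time = 342 / 10 = 34.2 per hour

34.2 per hour


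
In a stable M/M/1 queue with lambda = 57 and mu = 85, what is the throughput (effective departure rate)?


For a stable queue (lambda < mu), throughput = lambda = 57 per hour

57 per hour


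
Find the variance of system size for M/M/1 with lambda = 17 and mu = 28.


rho = 17/28; Var(N) = rho/(1-rho)^2 = 3.93

3.93


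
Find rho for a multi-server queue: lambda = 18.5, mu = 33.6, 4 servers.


rho = lambda / (c * mu) = 18.5 / (4 * 33.6) = 0.1376

0.1376


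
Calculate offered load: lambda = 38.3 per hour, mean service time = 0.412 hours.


Offered load a = lambda * E[S] = 38.3 * 0.412 = 15.78 Erlangs

15.78 Erlangs


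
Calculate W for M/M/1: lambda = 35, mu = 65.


W = 1/(mu - lambda) = 1/(65 - 35) = 0.0333 hours

0.0333 hours


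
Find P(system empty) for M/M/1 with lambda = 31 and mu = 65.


P0 = 1 - rho = 1 - 31/65 = 0.5231

0.5231


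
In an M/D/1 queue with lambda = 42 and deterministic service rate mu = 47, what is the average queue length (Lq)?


M/D/1: Lq = rho^2 / (2*(1-rho)) where rho = 42/47; Lq = 3.75

3.75


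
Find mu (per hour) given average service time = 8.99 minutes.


mu = 60 / avg_service_time = 60 / 8.99 = 6.67 per hour

6.67 per hour


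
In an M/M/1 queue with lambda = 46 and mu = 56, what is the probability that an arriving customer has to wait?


P(wait) = rho = lambda/mu = 46/56 = 0.8214

0.8214


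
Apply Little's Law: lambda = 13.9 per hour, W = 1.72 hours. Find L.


L = lambda * W = 13.9 * 1.72 = 23.91

23.91


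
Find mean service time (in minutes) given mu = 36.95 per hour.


Mean service time = 60/mu = 60/36.95 = 1.62 minutes

1.62 minutes


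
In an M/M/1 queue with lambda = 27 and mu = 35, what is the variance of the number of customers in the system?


rho = 27/35; Var(N) = rho/(1-rho)^2 = 14.77

14.77


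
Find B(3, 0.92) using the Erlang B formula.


B(N,A) = (A^N/N!) / sum(A^k/k!, k=0..N) with N=3, A=0.92 = 0.0525

0.0525


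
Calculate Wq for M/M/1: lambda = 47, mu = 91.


rho = 47/91; Wq = rho/(mu - lambda) = 0.0117 hours

0.0117 hours


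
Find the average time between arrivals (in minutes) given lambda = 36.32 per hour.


Mean interarrival time = 60/lambda = 60/36.32 = 1.65 minutes

1.65 minutes


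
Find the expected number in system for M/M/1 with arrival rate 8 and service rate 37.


rho = 8/37; L = rho/(1-rho) = 0.28

0.28


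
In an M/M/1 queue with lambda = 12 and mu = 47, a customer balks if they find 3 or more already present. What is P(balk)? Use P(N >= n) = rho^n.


P(N >= 3) = rho^3 = (12/47)^3 = 0.0166

0.0166


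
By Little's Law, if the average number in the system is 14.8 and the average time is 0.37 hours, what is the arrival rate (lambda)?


lambda = L / W = 14.8 / 0.37 = 40.0 per hour

40.0 per hour


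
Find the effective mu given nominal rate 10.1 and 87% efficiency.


Effective rate = mu * efficiency = 10.1 * 0.87 = 8.79 per hour

8.79 per hour


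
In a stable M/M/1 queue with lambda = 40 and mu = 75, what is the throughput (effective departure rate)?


For a stable queue (lambda < mu), throughput = lambda = 40 per hour

40 per hour


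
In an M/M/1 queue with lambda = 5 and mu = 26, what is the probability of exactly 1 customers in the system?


rho = 5/26; P(n) = (1-rho)*rho^n = (1-5/26)*(5/26)^1 = 0.1553

0.1553


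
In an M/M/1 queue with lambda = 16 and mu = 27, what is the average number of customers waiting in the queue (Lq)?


rho = 16/27; Lq = rho^2/(1-rho) = 0.86

0.86


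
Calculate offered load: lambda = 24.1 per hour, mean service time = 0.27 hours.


Offered load a = lambda * E[S] = 24.1 * 0.27 = 6.51 Erlangs

6.51 Erlangs


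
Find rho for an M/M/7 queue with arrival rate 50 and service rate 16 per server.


rho = lambda/(c*mu) = 50/(7*16) = 0.4464

0.4464


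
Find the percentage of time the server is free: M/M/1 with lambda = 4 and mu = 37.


Idle fraction = (1 - rho) * 100 = (1 - 4/37) * 100 = 89.2%

89.2%


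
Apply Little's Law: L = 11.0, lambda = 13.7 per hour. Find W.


W = L / lambda = 11.0 / 13.7 = 0.8029 hours

0.8029 hours


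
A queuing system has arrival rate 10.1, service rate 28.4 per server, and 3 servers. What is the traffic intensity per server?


rho = lambda / (c * mu) = 10.1 / (3 * 28.4) = 0.1185

0.1185


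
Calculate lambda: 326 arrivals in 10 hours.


lambda = total arrivals / time = 326 / 10 = 32.6 per hour

32.6 per hour


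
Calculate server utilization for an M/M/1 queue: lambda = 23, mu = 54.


rho = lambda/mu = 23/54 = 0.4259

0.4259


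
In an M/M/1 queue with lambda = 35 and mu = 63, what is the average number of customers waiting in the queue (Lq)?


rho = 35/63; Lq = rho^2/(1-rho) = 0.69

0.69


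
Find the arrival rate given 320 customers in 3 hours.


lambda = total arrivals / time = 320 / 3 = 106.67 per hour

106.67 per hour


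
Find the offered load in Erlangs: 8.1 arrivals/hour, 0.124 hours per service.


Offered load a = lambda * E[S] = 8.1 * 0.124 = 1.0 Erlangs

1.0 Erlangs


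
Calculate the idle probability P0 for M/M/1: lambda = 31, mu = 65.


P0 = 1 - rho = 1 - 31/65 = 0.5231

0.5231


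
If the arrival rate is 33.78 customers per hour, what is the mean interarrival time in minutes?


Mean interarrival time = 60/lambda = 60/33.78 = 1.78 minutes

1.78 minutes


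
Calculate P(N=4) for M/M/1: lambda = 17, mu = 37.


rho = 17/37; P(n) = (1-rho)*rho^n = (1-17/37)*(17/37)^4 = 0.0241

0.0241


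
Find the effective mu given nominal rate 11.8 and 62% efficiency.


Effective rate = mu * efficiency = 11.8 * 0.62 = 7.32 per hour

7.32 per hour


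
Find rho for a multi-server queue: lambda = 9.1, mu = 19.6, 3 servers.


rho = lambda / (c * mu) = 9.1 / (3 * 19.6) = 0.1548

0.1548


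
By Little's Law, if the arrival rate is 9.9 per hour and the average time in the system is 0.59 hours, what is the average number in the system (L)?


L = lambda * W = 9.9 * 0.59 = 5.84

5.84


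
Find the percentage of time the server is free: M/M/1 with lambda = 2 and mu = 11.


Idle fraction = (1 - rho) * 100 = (1 - 2/11) * 100 = 81.8%

81.8%


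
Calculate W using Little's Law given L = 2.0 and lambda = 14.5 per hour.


W = L / lambda = 2.0 / 14.5 = 0.1379 hours

0.1379 hours


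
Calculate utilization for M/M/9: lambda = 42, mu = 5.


rho = lambda/(c*mu) = 42/(9*5) = 0.9333

0.9333


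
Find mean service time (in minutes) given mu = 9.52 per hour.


Mean service time = 60/mu = 60/9.52 = 6.3 minutes

6.3 minutes


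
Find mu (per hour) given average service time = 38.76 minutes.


mu = 60 / avg_service_time = 60 / 38.76 = 1.55 per hour

1.55 per hour


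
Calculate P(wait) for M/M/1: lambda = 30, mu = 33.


P(wait) = rho = lambda/mu = 30/33 = 0.9091

0.9091


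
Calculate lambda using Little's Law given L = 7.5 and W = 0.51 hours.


lambda = L / W = 7.5 / 0.51 = 14.71 per hour

14.71 per hour


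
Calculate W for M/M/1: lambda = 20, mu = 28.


W = 1/(mu - lambda) = 1/(28 - 20) = 0.125 hours

0.125 hours


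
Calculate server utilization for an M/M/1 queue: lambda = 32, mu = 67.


rho = lambda/mu = 32/67 = 0.4776

0.4776


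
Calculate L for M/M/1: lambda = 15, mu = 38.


rho = 15/38; L = rho/(1-rho) = 0.65

0.65


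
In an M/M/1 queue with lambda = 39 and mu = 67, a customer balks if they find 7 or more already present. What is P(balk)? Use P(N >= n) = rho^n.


P(N >= 7) = rho^7 = (39/67)^7 = 0.0226

0.0226


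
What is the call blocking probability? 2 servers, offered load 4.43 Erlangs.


B(N,A) = (A^N/N!) / sum(A^k/k!, k=0..N) with N=2, A=4.43 = 0.6438

0.6438


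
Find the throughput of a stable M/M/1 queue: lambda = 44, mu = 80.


For a stable queue (lambda < mu), throughput = lambda = 44 per hour

44 per hour


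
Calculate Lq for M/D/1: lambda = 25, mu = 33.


M/D/1: Lq = rho^2 / (2*(1-rho)) where rho = 25/33; Lq = 1.18

1.18


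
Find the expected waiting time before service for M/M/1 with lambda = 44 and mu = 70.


rho = 44/70; Wq = rho/(mu - lambda) = 0.0242 hours

0.0242 hours


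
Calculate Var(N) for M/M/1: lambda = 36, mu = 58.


rho = 36/58; Var(N) = rho/(1-rho)^2 = 4.31

4.31


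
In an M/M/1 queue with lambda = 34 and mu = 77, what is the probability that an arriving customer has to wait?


P(wait) = rho = lambda/mu = 34/77 = 0.4416

0.4416


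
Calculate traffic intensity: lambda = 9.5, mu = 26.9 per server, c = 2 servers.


rho = lambda / (c * mu) = 9.5 / (2 * 26.9) = 0.1766

0.1766


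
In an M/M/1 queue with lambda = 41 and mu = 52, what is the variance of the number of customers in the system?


rho = 41/52; Var(N) = rho/(1-rho)^2 = 17.62

17.62


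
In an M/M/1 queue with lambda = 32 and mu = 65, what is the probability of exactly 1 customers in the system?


rho = 32/65; P(n) = (1-rho)*rho^n = (1-32/65)*(32/65)^1 = 0.2499

0.2499


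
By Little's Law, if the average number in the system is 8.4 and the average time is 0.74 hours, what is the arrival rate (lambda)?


lambda = L / W = 8.4 / 0.74 = 11.35 per hour

11.35 per hour


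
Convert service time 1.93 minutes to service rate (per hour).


mu = 60 / avg_service_time = 60 / 1.93 = 31.09 per hour

31.09 per hour


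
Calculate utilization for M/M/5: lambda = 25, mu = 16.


rho = lambda/(c*mu) = 25/(5*16) = 0.3125

0.3125


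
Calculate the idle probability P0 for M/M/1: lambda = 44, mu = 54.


P0 = 1 - rho = 1 - 44/54 = 0.1852

0.1852


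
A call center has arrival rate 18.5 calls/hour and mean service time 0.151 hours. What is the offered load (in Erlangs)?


Offered load a = lambda * E[S] = 18.5 * 0.151 = 2.79 Erlangs

2.79 Erlangs


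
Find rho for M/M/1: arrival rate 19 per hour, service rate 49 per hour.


rho = lambda/mu = 19/49 = 0.3878

0.3878


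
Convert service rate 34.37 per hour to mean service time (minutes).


Mean service time = 60/mu = 60/34.37 = 1.75 minutes

1.75 minutes


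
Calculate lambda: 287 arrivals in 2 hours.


lambda = total arrivals / time = 287 / 2 = 143.5 per hour

143.5 per hour


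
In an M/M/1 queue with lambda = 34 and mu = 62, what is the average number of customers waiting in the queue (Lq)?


rho = 34/62; Lq = rho^2/(1-rho) = 0.67

0.67


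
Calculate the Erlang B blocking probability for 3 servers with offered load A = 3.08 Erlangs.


B(N,A) = (A^N/N!) / sum(A^k/k!, k=0..N) with N=3, A=3.08 = 0.3556

0.3556


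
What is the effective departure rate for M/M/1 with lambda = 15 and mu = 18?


For a stable queue (lambda < mu), throughput = lambda = 15 per hour

15 per hour


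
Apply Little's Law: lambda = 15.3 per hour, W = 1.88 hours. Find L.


L = lambda * W = 15.3 * 1.88 = 28.76

28.76


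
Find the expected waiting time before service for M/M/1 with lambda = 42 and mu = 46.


rho = 42/46; Wq = rho/(mu - lambda) = 0.2283 hours

0.2283 hours


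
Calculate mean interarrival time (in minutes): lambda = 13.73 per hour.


Mean interarrival time = 60/lambda = 60/13.73 = 4.37 minutes

4.37 minutes


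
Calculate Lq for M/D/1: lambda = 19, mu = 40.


M/D/1: Lq = rho^2 / (2*(1-rho)) where rho = 19/40; Lq = 0.21

0.21


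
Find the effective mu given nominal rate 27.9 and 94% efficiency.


Effective rate = mu * efficiency = 27.9 * 0.94 = 26.23 per hour

26.23 per hour


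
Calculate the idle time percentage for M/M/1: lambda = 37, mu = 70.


Idle fraction = (1 - rho) * 100 = (1 - 37/70) * 100 = 47.1%

47.1%


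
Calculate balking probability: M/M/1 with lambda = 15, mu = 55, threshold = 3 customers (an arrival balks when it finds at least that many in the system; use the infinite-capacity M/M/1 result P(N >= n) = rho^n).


P(N >= 3) = rho^3 = (15/55)^3 = 0.0203

0.0203


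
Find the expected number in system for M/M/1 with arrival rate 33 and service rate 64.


rho = 33/64; L = rho/(1-rho) = 1.06

1.06


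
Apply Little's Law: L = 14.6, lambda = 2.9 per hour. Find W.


W = L / lambda = 14.6 / 2.9 = 5.0345 hours

5.0345 hours


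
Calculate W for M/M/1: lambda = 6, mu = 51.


W = 1/(mu - lambda) = 1/(51 - 6) = 0.0222 hours

0.0222 hours


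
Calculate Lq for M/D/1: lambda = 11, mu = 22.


M/D/1: Lq = rho^2 / (2*(1-rho)) where rho = 11/22; Lq = 0.25

0.25


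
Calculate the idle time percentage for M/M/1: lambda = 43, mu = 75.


Idle fraction = (1 - rho) * 100 = (1 - 43/75) * 100 = 42.7%

42.7%


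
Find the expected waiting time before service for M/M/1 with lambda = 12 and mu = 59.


rho = 12/59; Wq = rho/(mu - lambda) = 0.0043 hours

0.0043 hours


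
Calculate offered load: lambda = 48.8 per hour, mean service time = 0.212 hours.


Offered load a = lambda * E[S] = 48.8 * 0.212 = 10.35 Erlangs

10.35 Erlangs


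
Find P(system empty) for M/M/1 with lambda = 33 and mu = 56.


P0 = 1 - rho = 1 - 33/56 = 0.4107

0.4107


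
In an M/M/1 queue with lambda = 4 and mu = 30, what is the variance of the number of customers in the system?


rho = 4/30; Var(N) = rho/(1-rho)^2 = 0.18

0.18


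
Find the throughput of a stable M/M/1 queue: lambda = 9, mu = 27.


For a stable queue (lambda < mu), throughput = lambda = 9 per hour

9 per hour


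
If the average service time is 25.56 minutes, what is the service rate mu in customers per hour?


mu = 60 / avg_service_time = 60 / 25.56 = 2.35 per hour

2.35 per hour


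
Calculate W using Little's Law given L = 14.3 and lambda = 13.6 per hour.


W = L / lambda = 14.3 / 13.6 = 1.0515 hours

1.0515 hours


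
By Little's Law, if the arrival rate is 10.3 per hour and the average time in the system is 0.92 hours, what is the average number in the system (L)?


L = lambda * W = 10.3 * 0.92 = 9.48

9.48


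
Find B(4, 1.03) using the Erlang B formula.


B(N,A) = (A^N/N!) / sum(A^k/k!, k=0..N) with N=4, A=1.03 = 0.0168

0.0168


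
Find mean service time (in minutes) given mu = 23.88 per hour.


Mean service time = 60/mu = 60/23.88 = 2.51 minutes

2.51 minutes


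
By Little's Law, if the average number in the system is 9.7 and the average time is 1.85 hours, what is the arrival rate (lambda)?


lambda = L / W = 9.7 / 1.85 = 5.24 per hour

5.24 per hour


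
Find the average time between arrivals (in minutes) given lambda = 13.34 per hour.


Mean interarrival time = 60/lambda = 60/13.34 = 4.5 minutes

4.5 minutes


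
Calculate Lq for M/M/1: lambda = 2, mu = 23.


rho = 2/23; Lq = rho^2/(1-rho) = 0.01

0.01


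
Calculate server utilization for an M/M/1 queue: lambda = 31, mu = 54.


rho = lambda/mu = 31/54 = 0.5741

0.5741


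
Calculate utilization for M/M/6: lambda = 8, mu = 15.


rho = lambda/(c*mu) = 8/(6*15) = 0.0889

0.0889


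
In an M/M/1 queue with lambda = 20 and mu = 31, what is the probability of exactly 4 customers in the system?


rho = 20/31; P(n) = (1-rho)*rho^n = (1-20/31)*(20/31)^4 = 0.0615

0.0615


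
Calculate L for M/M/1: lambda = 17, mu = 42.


rho = 17/42; L = rho/(1-rho) = 0.68

0.68


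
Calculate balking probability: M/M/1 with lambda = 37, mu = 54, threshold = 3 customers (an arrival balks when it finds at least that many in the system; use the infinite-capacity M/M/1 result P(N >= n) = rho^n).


P(N >= 3) = rho^3 = (37/54)^3 = 0.3217

0.3217


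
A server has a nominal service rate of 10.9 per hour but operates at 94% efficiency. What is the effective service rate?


Effective rate = mu * efficiency = 10.9 * 0.94 = 10.25 per hour

10.25 per hour


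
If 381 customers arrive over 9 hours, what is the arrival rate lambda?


lambda = total arrivals / time = 381 / 9 = 42.33 per hour

42.33 per hour


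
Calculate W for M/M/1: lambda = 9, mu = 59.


W = 1/(mu - lambda) = 1/(59 - 9) = 0.02 hours

0.02 hours


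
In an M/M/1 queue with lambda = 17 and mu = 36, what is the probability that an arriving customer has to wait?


P(wait) = rho = lambda/mu = 17/36 = 0.4722

0.4722


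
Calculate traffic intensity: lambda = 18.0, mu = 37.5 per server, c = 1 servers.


rho = lambda / (c * mu) = 18.0 / (1 * 37.5) = 0.48

0.48


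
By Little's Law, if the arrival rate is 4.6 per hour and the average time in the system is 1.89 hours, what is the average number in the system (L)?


L = lambda * W = 4.6 * 1.89 = 8.69

8.69


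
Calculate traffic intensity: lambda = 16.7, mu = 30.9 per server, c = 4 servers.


rho = lambda / (c * mu) = 16.7 / (4 * 30.9) = 0.1351

0.1351


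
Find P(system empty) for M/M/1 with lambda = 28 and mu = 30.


P0 = 1 - rho = 1 - 28/30 = 0.0667

0.0667


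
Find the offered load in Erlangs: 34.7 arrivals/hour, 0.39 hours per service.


Offered load a = lambda * E[S] = 34.7 * 0.39 = 13.53 Erlangs

13.53 Erlangs


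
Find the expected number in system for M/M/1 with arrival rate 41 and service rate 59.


rho = 41/59; L = rho/(1-rho) = 2.28

2.28


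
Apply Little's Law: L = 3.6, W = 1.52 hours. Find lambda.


lambda = L / W = 3.6 / 1.52 = 2.37 per hour

2.37 per hour


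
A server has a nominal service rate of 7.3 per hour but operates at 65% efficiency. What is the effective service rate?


Effective rate = mu * efficiency = 7.3 * 0.65 = 4.75 per hour

4.75 per hour


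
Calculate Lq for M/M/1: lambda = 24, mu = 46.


rho = 24/46; Lq = rho^2/(1-rho) = 0.57

0.57


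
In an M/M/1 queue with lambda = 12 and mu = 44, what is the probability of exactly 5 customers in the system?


rho = 12/44; P(n) = (1-rho)*rho^n = (1-12/44)*(12/44)^5 = 0.0011

0.0011


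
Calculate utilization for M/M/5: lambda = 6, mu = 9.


rho = lambda/(c*mu) = 6/(5*9) = 0.1333

0.1333


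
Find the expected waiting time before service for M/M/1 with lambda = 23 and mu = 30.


rho = 23/30; Wq = rho/(mu - lambda) = 0.1095 hours

0.1095 hours


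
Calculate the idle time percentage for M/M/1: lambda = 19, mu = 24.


Idle fraction = (1 - rho) * 100 = (1 - 19/24) * 100 = 20.8%

20.8%


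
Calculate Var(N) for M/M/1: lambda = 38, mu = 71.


rho = 38/71; Var(N) = rho/(1-rho)^2 = 2.48

2.48


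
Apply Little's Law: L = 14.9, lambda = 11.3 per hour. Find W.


W = L / lambda = 14.9 / 11.3 = 1.3186 hours

1.3186 hours


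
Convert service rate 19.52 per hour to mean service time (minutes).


Mean service time = 60/mu = 60/19.52 = 3.07 minutes

3.07 minutes


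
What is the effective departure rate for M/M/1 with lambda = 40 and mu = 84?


For a stable queue (lambda < mu), throughput = lambda = 40 per hour

40 per hour


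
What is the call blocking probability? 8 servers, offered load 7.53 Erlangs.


B(N,A) = (A^N/N!) / sum(A^k/k!, k=0..N) with N=8, A=7.53 = 0.2092

0.2092


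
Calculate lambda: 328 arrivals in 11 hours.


lambda = total arrivals / time = 328 / 11 = 29.82 per hour

29.82 per hour


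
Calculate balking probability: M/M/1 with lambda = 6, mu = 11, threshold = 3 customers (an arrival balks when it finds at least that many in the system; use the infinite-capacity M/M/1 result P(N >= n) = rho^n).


P(N >= 3) = rho^3 = (6/11)^3 = 0.1623

0.1623


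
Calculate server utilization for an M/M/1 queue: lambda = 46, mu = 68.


rho = lambda/mu = 46/68 = 0.6765

0.6765


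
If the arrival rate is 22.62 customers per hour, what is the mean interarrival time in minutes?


Mean interarrival time = 60/lambda = 60/22.62 = 2.65 minutes

2.65 minutes


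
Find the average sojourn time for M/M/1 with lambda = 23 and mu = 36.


W = 1/(mu - lambda) = 1/(36 - 23) = 0.0769 hours

0.0769 hours


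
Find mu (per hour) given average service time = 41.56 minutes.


mu = 60 / avg_service_time = 60 / 41.56 = 1.44 per hour

1.44 per hour


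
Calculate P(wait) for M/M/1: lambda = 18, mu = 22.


P(wait) = rho = lambda/mu = 18/22 = 0.8182

0.8182


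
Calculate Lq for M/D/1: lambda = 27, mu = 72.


M/D/1: Lq = rho^2 / (2*(1-rho)) where rho = 27/72; Lq = 0.11

0.11


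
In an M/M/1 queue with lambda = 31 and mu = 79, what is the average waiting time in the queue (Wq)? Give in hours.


rho = 31/79; Wq = rho/(mu - lambda) = 0.0082 hours

0.0082 hours


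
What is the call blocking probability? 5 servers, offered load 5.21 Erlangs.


B(N,A) = (A^N/N!) / sum(A^k/k!, k=0..N) with N=5, A=5.21 = 0.3017

0.3017


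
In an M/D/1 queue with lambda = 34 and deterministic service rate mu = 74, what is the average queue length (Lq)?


M/D/1: Lq = rho^2 / (2*(1-rho)) where rho = 34/74; Lq = 0.2

0.2
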